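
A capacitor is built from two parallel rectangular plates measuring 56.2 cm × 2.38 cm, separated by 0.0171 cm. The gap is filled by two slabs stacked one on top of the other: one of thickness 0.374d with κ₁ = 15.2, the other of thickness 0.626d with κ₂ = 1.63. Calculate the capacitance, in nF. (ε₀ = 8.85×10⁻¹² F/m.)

1.69 nF

A = 56.2 × 2.38 cm² = 1.34×10⁻² m².
Stacked slabs ⇒ two capacitors in series, each with the full plate area.
C₁ = κ₁ε₀A/d₁ = 15.2 × 8.85×10⁻¹² × 1.34×10⁻² / 6.40×10⁻⁵ = 2.81×10⁻⁸ F.
C₂ = κ₂ε₀A/d₂ = 1.63 × 8.85×10⁻¹² × 1.34×10⁻² / 1.07×10⁻⁴ = 1.80×10⁻⁹ F.
C = (1/C₁ + 1/C₂)⁻¹ = 1.69×10⁻⁹ F.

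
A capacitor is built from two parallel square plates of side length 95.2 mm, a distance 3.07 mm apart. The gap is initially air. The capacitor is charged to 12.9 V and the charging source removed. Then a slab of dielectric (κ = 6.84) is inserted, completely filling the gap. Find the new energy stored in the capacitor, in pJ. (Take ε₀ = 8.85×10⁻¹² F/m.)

318 pJ

A = (95.2 mm)² = 9.06×10⁻³ m².
Initially C₁ = ε₀A/d = 8.85×10⁻¹² × 9.06×10⁻³ / 3.07×10⁻³ = 2.61×10⁻¹¹ F.
U₁ = 2.17×10⁻⁹ J.
Isolated ⇒ Q is held fixed. C₂ = 6.84 C₁ and U = Q²/(2C), so U₂/U₁ = C₁/C₂ = 0.146.
U₂ = 0.146 × 2.17×10⁻⁹ = 3.18×10⁻¹⁰ J.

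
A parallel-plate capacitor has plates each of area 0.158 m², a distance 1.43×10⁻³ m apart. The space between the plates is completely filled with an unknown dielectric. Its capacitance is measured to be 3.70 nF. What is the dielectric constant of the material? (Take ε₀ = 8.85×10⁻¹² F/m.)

κ ≈ 3.78

κ = Cd/(ε₀A) = 3.70×10⁻⁹ × 1.43×10⁻³ / (8.85×10⁻¹² × 0.158) = 3.78.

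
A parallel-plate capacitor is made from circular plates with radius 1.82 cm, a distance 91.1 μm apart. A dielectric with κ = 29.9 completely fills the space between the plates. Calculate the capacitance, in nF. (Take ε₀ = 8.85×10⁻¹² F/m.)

A = π(1.82 cm)² = 1.04×10⁻³ m².
C = κε₀A/d = 29.9 × 8.85×10⁻¹² × 1.04×10⁻³ / 9.11×10⁻⁵ = 3.02×10⁻⁹ F.

C ≈ 3.02 nF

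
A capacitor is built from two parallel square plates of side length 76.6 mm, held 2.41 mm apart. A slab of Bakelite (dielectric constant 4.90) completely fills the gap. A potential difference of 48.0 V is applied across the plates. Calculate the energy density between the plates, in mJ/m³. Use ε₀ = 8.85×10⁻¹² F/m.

E = V/d = 48.0 / 2.41×10⁻³ = 1.99×10⁴ V/m.
u = ½κε₀E² = ½ × 4.90 × 8.85×10⁻¹² × (1.99×10⁴)² = 8.60×10⁻³ J/m³.

8.60 mJ/m³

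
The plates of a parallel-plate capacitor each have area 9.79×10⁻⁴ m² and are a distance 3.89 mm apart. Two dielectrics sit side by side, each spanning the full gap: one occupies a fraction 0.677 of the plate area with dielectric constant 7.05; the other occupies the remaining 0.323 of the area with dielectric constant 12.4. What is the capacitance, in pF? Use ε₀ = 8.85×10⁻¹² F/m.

Side-by-side slabs ⇒ two capacitors in parallel, each spanning the full gap.
C₁ = κ₁ε₀A₁/d = 7.05 × 8.85×10⁻¹² × 6.63×10⁻⁴ / 3.89×10⁻³ = 1.06×10⁻¹¹ F.
C₂ = κ₂ε₀A₂/d = 12.4 × 8.85×10⁻¹² × 3.16×10⁻⁴ / 3.89×10⁻³ = 8.92×10⁻¹² F.
C = C₁ + C₂ = 1.96×10⁻¹¹ F.

C ≈ 19.6 pF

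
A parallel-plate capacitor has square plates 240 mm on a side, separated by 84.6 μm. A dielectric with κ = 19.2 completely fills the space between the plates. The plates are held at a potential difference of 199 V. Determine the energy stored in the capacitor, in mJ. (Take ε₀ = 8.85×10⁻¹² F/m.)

2.29 mJ

A = (240 mm)² = 5.76×10⁻² m².
C = κε₀A/d = 19.2 × 8.85×10⁻¹² × 5.76×10⁻² / 8.46×10⁻⁵ = 1.16×10⁻⁷ F.
U = ½CV² = ½ × 1.16×10⁻⁷ × (199)² = 2.29×10⁻³ J.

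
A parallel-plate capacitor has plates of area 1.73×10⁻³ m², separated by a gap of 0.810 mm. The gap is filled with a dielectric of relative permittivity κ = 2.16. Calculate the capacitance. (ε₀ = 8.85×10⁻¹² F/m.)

40.8 pF

C = κε₀A/d = 2.16 × 8.85×10⁻¹² × 1.73×10⁻³ / 8.10×10⁻⁴ = 4.08×10⁻¹¹ F.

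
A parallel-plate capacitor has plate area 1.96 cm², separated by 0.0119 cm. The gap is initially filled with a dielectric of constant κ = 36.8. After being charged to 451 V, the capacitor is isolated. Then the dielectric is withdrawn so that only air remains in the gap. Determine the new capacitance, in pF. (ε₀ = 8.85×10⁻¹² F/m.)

A = 1.96 cm² = 1.96×10⁻⁴ m².
Initially C₁ = κε₀A/d = 36.8 × 8.85×10⁻¹² × 1.96×10⁻⁴ / 1.19×10⁻⁴ = 5.36×10⁻¹⁰ F.
C = κε₀A/d scales with κ, so C₂/C₁ = 1/κ = 1/36.8 = 0.0272.
C₂ = 0.0272 × 5.36×10⁻¹⁰ = 1.46×10⁻¹¹ F.

C ≈ 14.6 pF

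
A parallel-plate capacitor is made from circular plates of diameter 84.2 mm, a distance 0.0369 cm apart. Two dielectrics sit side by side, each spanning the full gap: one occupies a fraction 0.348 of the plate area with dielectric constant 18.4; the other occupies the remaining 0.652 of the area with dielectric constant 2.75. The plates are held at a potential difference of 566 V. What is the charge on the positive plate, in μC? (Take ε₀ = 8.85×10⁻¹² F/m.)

A = π(84.2/2 mm)² = 5.57×10⁻³ m².
Side-by-side slabs ⇒ two capacitors in parallel, each spanning the full gap.
C₁ = κ₁ε₀A₁/d = 18.4 × 8.85×10⁻¹² × 1.94×10⁻³ / 3.69×10⁻⁴ = 8.55×10⁻¹⁰ F.
C₂ = κ₂ε₀A₂/d = 2.75 × 8.85×10⁻¹² × 3.63×10⁻³ / 3.69×10⁻⁴ = 2.39×10⁻¹⁰ F.
C = C₁ + C₂ = 1.09×10⁻⁹ F.
Q = CV = 1.09×10⁻⁹ × 566 = 6.20×10⁻⁷ C.

0.620 μC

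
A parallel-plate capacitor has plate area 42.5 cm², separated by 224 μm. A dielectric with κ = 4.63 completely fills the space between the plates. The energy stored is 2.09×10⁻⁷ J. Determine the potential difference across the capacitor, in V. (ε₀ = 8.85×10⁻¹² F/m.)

V ≈ 23.2 V

A = 42.5 cm² = 4.25×10⁻³ m².
C = κε₀A/d = 4.63 × 8.85×10⁻¹² × 4.25×10⁻³ / 2.24×10⁻⁴ = 7.77×10⁻¹⁰ F.
V = √(2U/C) = √(2 × 2.09×10⁻⁷ / 7.77×10⁻¹⁰) = 23.2 V.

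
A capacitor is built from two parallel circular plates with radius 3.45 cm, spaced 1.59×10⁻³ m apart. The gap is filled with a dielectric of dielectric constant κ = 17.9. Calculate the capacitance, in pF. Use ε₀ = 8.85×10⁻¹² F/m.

C ≈ 373 pF

A = π(3.45 cm)² = 3.74×10⁻³ m².
C = κε₀A/d = 17.9 × 8.85×10⁻¹² × 3.74×10⁻³ / 1.59×10⁻³ = 3.73×10⁻¹⁰ F.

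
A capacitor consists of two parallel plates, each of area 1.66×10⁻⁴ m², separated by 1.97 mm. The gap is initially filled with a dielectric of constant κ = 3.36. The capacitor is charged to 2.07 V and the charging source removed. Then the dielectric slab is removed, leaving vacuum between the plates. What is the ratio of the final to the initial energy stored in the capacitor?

U₂/U₁ ≈ 3.36

Isolated ⇒ Q is held fixed.
C₂ = 0.298 C₁ and U = Q²/(2C), so U₂/U₁ = C₁/C₂ = 3.36.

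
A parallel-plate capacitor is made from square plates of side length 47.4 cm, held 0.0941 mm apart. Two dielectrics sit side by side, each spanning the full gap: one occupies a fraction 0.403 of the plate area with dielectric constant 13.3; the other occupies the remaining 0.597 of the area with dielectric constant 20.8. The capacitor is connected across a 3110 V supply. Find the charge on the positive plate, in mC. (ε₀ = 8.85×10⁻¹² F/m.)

Q ≈ 1.17 mC

A = (47.4 cm)² = 0.225 m².
Side-by-side slabs ⇒ two capacitors in parallel, each spanning the full gap.
C₁ = κ₁ε₀A₁/d = 13.3 × 8.85×10⁻¹² × 9.05×10⁻² / 9.41×10⁻⁵ = 1.13×10⁻⁷ F.
C₂ = κ₂ε₀A₂/d = 20.8 × 8.85×10⁻¹² × 0.134 / 9.41×10⁻⁵ = 2.62×10⁻⁷ F.
C = C₁ + C₂ = 3.76×10⁻⁷ F.
Q = CV = 3.76×10⁻⁷ × 3110 = 1.17×10⁻³ C.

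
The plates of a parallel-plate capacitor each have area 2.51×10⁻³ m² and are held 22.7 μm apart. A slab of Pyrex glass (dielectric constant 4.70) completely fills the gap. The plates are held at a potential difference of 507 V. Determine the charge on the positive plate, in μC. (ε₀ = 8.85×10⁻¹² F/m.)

C = κε₀A/d = 4.70 × 8.85×10⁻¹² × 2.51×10⁻³ / 2.27×10⁻⁵ = 4.60×10⁻⁹ F.
Q = CV = 4.60×10⁻⁹ × 507 = 2.33×10⁻⁶ C.

2.33 μC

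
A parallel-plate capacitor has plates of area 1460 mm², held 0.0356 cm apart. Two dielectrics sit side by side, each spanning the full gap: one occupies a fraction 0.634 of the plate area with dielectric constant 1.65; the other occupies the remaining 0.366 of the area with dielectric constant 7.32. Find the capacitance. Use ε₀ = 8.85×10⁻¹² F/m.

C ≈ 135 pF

A = 1460 mm² = 1.46×10⁻³ m².
Side-by-side slabs ⇒ two capacitors in parallel, each spanning the full gap.
C₁ = κ₁ε₀A₁/d = 1.65 × 8.85×10⁻¹² × 9.26×10⁻⁴ / 3.56×10⁻⁴ = 3.80×10⁻¹¹ F.
C₂ = κ₂ε₀A₂/d = 7.32 × 8.85×10⁻¹² × 5.34×10⁻⁴ / 3.56×10⁻⁴ = 9.72×10⁻¹¹ F.
C = C₁ + C₂ = 1.35×10⁻¹⁰ F.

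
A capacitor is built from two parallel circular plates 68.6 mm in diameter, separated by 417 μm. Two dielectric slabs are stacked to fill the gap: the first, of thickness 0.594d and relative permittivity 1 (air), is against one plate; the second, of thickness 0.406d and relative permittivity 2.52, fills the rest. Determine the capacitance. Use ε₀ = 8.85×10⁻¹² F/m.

A = π(68.6/2 mm)² = 3.70×10⁻³ m².
Stacked slabs ⇒ two capacitors in series, each with the full plate area.
C₁ = κ₁ε₀A/d₁ = 1.00 × 8.85×10⁻¹² × 3.70×10⁻³ / 2.48×10⁻⁴ = 1.32×10⁻¹⁰ F.
C₂ = κ₂ε₀A/d₂ = 2.52 × 8.85×10⁻¹² × 3.70×10⁻³ / 1.69×10⁻⁴ = 4.87×10⁻¹⁰ F.
C = (1/C₁ + 1/C₂)⁻¹ = 1.04×10⁻¹⁰ F.

C ≈ 104 pF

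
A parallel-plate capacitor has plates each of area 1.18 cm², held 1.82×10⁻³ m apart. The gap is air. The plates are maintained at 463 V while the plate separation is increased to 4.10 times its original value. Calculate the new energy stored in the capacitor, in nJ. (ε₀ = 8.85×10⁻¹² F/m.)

A = 1.18 cm² = 1.18×10⁻⁴ m².
Initially C₁ = ε₀A/d = 8.85×10⁻¹² × 1.18×10⁻⁴ / 1.82×10⁻³ = 5.74×10⁻¹³ F.
U₁ = 6.15×10⁻⁸ J.
Battery connected ⇒ V is held fixed. C₂ = 0.244 C₁ and U = ½CV², so U₂/U₁ = C₂/C₁ = 0.244.
U₂ = 0.244 × 6.15×10⁻⁸ = 1.50×10⁻⁸ J.

U ≈ 15.0 nJ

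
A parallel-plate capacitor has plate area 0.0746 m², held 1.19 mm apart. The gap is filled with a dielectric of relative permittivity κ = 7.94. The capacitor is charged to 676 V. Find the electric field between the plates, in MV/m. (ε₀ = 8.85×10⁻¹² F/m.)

0.568 MV/m

E = V/d = 676 / 1.19×10⁻³ = 5.68×10⁵ V/m.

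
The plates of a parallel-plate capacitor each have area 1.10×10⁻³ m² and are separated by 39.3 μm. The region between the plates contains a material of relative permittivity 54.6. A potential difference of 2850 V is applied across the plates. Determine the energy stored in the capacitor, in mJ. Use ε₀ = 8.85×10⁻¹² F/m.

C = κε₀A/d = 54.6 × 8.85×10⁻¹² × 1.10×10⁻³ / 3.93×10⁻⁵ = 1.35×10⁻⁸ F.
U = ½CV² = ½ × 1.35×10⁻⁸ × (2850)² = 5.49×10⁻² J.

U ≈ 54.9 mJ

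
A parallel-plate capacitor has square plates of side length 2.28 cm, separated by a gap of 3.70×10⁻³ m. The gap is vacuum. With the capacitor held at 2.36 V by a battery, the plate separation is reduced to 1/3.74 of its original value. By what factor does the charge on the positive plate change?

Battery connected ⇒ V is held fixed.
C₂ = 3.74 C₁ and Q = CV, so Q₂/Q₁ = C₂/C₁ = 3.74.

Q₂/Q₁ ≈ 3.74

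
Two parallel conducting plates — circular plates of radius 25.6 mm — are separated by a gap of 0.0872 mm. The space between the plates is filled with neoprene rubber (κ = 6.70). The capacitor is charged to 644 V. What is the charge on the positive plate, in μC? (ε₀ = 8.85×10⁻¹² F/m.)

0.902 μC

A = π(25.6 mm)² = 2.06×10⁻³ m².
C = κε₀A/d = 6.70 × 8.85×10⁻¹² × 2.06×10⁻³ / 8.72×10⁻⁵ = 1.40×10⁻⁹ F.
Q = CV = 1.40×10⁻⁹ × 644 = 9.02×10⁻⁷ C.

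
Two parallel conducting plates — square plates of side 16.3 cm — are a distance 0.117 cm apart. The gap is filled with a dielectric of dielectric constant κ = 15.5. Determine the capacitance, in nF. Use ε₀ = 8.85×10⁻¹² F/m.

A = (16.3 cm)² = 2.66×10⁻² m².
C = κε₀A/d = 15.5 × 8.85×10⁻¹² × 2.66×10⁻² / 1.17×10⁻³ = 3.12×10⁻⁹ F.

3.12 nF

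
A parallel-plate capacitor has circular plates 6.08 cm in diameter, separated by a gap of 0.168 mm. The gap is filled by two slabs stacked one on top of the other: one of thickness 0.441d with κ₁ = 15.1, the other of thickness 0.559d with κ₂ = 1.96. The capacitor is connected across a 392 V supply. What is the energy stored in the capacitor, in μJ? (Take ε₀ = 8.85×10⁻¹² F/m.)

A = π(6.08/2 cm)² = 2.90×10⁻³ m².
Stacked slabs ⇒ two capacitors in series, each with the full plate area.
C₁ = κ₁ε₀A/d₁ = 15.1 × 8.85×10⁻¹² × 2.90×10⁻³ / 7.41×10⁻⁵ = 5.24×10⁻⁹ F.
C₂ = κ₂ε₀A/d₂ = 1.96 × 8.85×10⁻¹² × 2.90×10⁻³ / 9.39×10⁻⁵ = 5.36×10⁻¹⁰ F.
C = (1/C₁ + 1/C₂)⁻¹ = 4.86×10⁻¹⁰ F.
U = ½CV² = ½ × 4.86×10⁻¹⁰ × (392)² = 3.74×10⁻⁵ J.

37.4 μJ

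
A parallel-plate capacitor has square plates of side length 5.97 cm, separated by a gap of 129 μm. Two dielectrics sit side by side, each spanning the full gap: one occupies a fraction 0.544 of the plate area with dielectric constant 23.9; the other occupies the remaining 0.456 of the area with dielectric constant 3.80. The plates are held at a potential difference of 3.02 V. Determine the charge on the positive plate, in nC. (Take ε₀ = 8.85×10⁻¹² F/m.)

A = (5.97 cm)² = 3.56×10⁻³ m².
Side-by-side slabs ⇒ two capacitors in parallel, each spanning the full gap.
C₁ = κ₁ε₀A₁/d = 23.9 × 8.85×10⁻¹² × 1.94×10⁻³ / 1.29×10⁻⁴ = 3.18×10⁻⁹ F.
C₂ = κ₂ε₀A₂/d = 3.80 × 8.85×10⁻¹² × 1.63×10⁻³ / 1.29×10⁻⁴ = 4.24×10⁻¹⁰ F.
C = C₁ + C₂ = 3.60×10⁻⁹ F.
Q = CV = 3.60×10⁻⁹ × 3.02 = 1.09×10⁻⁸ C.

Q ≈ 10.9 nC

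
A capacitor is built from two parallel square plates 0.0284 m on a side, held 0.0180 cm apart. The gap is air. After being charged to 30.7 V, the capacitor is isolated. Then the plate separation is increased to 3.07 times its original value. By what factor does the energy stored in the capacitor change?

3.07

Isolated ⇒ Q is held fixed.
C₂ = 0.326 C₁ and U = Q²/(2C), so U₂/U₁ = C₁/C₂ = 3.07.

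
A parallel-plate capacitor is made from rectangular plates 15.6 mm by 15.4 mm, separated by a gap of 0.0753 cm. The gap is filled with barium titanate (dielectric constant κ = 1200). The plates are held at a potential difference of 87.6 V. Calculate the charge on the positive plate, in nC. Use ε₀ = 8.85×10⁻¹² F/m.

A = 15.6 × 15.4 mm² = 2.40×10⁻⁴ m².
C = κε₀A/d = 1200 × 8.85×10⁻¹² × 2.40×10⁻⁴ / 7.53×10⁻⁴ = 3.39×10⁻⁹ F.
Q = CV = 3.39×10⁻⁹ × 87.6 = 2.97×10⁻⁷ C.

Q ≈ 297 nC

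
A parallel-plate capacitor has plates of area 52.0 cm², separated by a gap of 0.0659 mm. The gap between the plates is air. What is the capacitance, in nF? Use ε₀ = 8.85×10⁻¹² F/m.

0.698 nF

A = 52.0 cm² = 5.20×10⁻³ m².
C = ε₀A/d = 8.85×10⁻¹² × 5.20×10⁻³ / 6.59×10⁻⁵ = 6.98×10⁻¹⁰ F.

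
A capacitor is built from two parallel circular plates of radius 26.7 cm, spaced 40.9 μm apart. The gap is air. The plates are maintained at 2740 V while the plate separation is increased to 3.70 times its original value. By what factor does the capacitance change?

C = ε₀A/d scales as 1/d, so C₂/C₁ = d₁/d₂ = 1/3.70 = 0.270.

0.270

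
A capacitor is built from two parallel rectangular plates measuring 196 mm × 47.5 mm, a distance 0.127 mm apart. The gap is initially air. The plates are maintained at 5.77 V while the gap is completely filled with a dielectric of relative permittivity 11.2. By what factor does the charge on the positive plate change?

Q₂/Q₁ ≈ 11.2

Battery connected ⇒ V is held fixed.
C₂ = 11.2 C₁ and Q = CV, so Q₂/Q₁ = C₂/C₁ = 11.2.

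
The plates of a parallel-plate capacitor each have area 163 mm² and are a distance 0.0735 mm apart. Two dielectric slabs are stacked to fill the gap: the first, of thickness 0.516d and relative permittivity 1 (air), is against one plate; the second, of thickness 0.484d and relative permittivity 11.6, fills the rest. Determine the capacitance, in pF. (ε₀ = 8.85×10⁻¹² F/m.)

35.2 pF

A = 163 mm² = 1.63×10⁻⁴ m².
Stacked slabs ⇒ two capacitors in series, each with the full plate area.
C₁ = κ₁ε₀A/d₁ = 1.00 × 8.85×10⁻¹² × 1.63×10⁻⁴ / 3.79×10⁻⁵ = 3.80×10⁻¹¹ F.
C₂ = κ₂ε₀A/d₂ = 11.6 × 8.85×10⁻¹² × 1.63×10⁻⁴ / 3.56×10⁻⁵ = 4.70×10⁻¹⁰ F.
C = (1/C₁ + 1/C₂)⁻¹ = 3.52×10⁻¹¹ F.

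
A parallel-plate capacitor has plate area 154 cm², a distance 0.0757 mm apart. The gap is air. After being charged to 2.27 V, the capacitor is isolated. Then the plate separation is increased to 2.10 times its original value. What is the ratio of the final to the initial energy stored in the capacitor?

2.10

Isolated ⇒ Q is held fixed.
C₂ = 0.476 C₁ and U = Q²/(2C), so U₂/U₁ = C₁/C₂ = 2.10.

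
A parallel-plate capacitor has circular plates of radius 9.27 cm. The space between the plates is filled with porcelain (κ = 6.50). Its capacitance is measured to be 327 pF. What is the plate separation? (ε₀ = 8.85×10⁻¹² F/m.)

A = π(9.27 cm)² = 2.70×10⁻² m².
d = κε₀A/C = 6.50 × 8.85×10⁻¹² × 2.70×10⁻² / 3.27×10⁻¹⁰ = 4.75×10⁻³ m.

d ≈ 4.75 mm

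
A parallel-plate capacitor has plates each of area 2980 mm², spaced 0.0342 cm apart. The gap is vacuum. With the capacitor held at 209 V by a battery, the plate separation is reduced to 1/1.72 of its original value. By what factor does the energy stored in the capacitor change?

Battery connected ⇒ V is held fixed.
C₂ = 1.72 C₁ and U = ½CV², so U₂/U₁ = C₂/C₁ = 1.72.

U₂/U₁ ≈ 1.72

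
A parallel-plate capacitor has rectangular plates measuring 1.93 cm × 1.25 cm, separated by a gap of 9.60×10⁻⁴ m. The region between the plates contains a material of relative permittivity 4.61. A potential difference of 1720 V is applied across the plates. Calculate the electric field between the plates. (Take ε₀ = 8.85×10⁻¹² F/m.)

1.79 MV/m

E = V/d = 1720 / 9.60×10⁻⁴ = 1.79×10⁶ V/m.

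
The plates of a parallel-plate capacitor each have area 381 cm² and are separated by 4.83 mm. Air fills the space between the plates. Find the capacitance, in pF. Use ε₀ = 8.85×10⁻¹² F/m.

C ≈ 69.8 pF

A = 381 cm² = 3.81×10⁻² m².
C = ε₀A/d = 8.85×10⁻¹² × 3.81×10⁻² / 4.83×10⁻³ = 6.98×10⁻¹¹ F.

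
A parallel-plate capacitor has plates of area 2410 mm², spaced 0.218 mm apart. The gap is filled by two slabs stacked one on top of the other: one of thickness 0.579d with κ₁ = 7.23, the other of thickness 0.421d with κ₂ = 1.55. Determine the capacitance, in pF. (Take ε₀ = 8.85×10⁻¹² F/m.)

A = 2410 mm² = 2.41×10⁻³ m².
Stacked slabs ⇒ two capacitors in series, each with the full plate area.
C₁ = κ₁ε₀A/d₁ = 7.23 × 8.85×10⁻¹² × 2.41×10⁻³ / 1.26×10⁻⁴ = 1.22×10⁻⁹ F.
C₂ = κ₂ε₀A/d₂ = 1.55 × 8.85×10⁻¹² × 2.41×10⁻³ / 9.18×10⁻⁵ = 3.60×10⁻¹⁰ F.
C = (1/C₁ + 1/C₂)⁻¹ = 2.78×10⁻¹⁰ F.

C ≈ 278 pF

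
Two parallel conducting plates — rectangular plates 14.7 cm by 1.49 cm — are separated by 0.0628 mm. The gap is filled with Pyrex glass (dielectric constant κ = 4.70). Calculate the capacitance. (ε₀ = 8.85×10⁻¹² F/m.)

A = 14.7 × 1.49 cm² = 2.19×10⁻³ m².
C = κε₀A/d = 4.70 × 8.85×10⁻¹² × 2.19×10⁻³ / 6.28×10⁻⁵ = 1.45×10⁻⁹ F.

1.45 nF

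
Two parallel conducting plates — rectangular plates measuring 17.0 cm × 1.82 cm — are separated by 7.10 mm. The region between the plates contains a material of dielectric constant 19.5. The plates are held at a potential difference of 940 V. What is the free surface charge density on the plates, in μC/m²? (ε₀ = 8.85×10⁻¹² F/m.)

22.8 μC/m²

A = 17.0 × 1.82 cm² = 3.09×10⁻³ m².
C = κε₀A/d = 19.5 × 8.85×10⁻¹² × 3.09×10⁻³ / 7.10×10⁻³ = 7.52×10⁻¹¹ F.
σ = Q/A = CV/A = 7.52×10⁻¹¹ × 940 / 3.09×10⁻³ = 2.28×10⁻⁵ C/m².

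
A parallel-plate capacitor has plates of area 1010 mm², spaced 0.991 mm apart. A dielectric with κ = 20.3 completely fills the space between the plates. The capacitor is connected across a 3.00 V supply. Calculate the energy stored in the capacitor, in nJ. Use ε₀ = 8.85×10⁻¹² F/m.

A = 1010 mm² = 1.01×10⁻³ m².
C = κε₀A/d = 20.3 × 8.85×10⁻¹² × 1.01×10⁻³ / 9.91×10⁻⁴ = 1.83×10⁻¹⁰ F.
U = ½CV² = ½ × 1.83×10⁻¹⁰ × (3.00)² = 8.24×10⁻¹⁰ J.

0.824 nJ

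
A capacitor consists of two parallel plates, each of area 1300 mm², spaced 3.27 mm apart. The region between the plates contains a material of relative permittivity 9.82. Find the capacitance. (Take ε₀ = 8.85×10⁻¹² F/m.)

A = 1300 mm² = 1.30×10⁻³ m².
C = κε₀A/d = 9.82 × 8.85×10⁻¹² × 1.30×10⁻³ / 3.27×10⁻³ = 3.46×10⁻¹¹ F.

34.6 pF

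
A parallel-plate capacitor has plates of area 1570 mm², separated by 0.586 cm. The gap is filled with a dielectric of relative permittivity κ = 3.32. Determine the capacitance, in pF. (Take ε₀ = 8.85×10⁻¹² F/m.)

7.87 pF

A = 1570 mm² = 1.57×10⁻³ m².
C = κε₀A/d = 3.32 × 8.85×10⁻¹² × 1.57×10⁻³ / 5.86×10⁻³ = 7.87×10⁻¹² F.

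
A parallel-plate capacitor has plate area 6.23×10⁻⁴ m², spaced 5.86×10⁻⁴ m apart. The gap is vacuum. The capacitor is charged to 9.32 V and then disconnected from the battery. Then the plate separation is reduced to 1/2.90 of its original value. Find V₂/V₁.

V₂/V₁ ≈ 0.345

Isolated ⇒ Q is held fixed.
C₂ = 2.90 C₁ and V = Q/C, so V₂/V₁ = C₁/C₂ = 0.345.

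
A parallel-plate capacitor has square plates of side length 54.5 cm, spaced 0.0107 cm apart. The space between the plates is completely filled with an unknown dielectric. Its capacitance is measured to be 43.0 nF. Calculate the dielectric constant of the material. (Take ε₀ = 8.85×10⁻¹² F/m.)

A = (54.5 cm)² = 0.297 m².
κ = Cd/(ε₀A) = 4.30×10⁻⁸ × 1.07×10⁻⁴ / (8.85×10⁻¹² × 0.297) = 1.75.

κ ≈ 1.75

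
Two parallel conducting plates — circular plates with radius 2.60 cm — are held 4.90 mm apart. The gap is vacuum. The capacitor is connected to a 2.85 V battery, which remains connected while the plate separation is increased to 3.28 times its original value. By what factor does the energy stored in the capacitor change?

U₂/U₁ ≈ 0.305

Battery connected ⇒ V is held fixed.
C₂ = 0.305 C₁ and U = ½CV², so U₂/U₁ = C₂/C₁ = 0.305.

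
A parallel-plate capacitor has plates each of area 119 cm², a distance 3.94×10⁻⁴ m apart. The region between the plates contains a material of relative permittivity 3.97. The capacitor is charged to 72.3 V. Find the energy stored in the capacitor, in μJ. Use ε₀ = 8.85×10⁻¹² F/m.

A = 119 cm² = 1.19×10⁻² m².
C = κε₀A/d = 3.97 × 8.85×10⁻¹² × 1.19×10⁻² / 3.94×10⁻⁴ = 1.06×10⁻⁹ F.
U = ½CV² = ½ × 1.06×10⁻⁹ × (72.3)² = 2.77×10⁻⁶ J.

2.77 μJ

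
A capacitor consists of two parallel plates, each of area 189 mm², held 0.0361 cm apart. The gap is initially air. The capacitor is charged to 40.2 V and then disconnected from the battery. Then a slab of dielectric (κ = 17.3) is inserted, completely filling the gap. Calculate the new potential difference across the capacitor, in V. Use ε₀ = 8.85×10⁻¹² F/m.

2.32 V

A = 189 mm² = 1.89×10⁻⁴ m².
Initially C₁ = ε₀A/d = 8.85×10⁻¹² × 1.89×10⁻⁴ / 3.61×10⁻⁴ = 4.63×10⁻¹² F.
V₁ = 40.2 V.
Isolated ⇒ Q is held fixed. C₂ = 17.3 C₁ and V = Q/C, so V₂/V₁ = C₁/C₂ = 0.0578.
V₂ = 0.0578 × 40.2 = 2.32 V.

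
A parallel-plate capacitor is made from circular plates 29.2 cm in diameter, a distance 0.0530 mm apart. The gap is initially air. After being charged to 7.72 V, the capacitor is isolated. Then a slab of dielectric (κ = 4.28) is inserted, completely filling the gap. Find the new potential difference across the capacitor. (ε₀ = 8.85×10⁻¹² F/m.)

1.80 V

A = π(29.2/2 cm)² = 6.70×10⁻² m².
Initially C₁ = ε₀A/d = 8.85×10⁻¹² × 6.70×10⁻² / 5.30×10⁻⁵ = 1.12×10⁻⁸ F.
V₁ = 7.72 V.
Isolated ⇒ Q is held fixed. C₂ = 4.28 C₁ and V = Q/C, so V₂/V₁ = C₁/C₂ = 0.234.
V₂ = 0.234 × 7.72 = 1.80 V.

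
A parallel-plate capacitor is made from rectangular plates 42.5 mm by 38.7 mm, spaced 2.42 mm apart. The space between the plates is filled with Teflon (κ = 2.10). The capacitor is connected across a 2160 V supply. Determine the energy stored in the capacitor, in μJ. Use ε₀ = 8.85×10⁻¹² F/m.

29.5 μJ

A = 42.5 × 38.7 mm² = 1.64×10⁻³ m².
C = κε₀A/d = 2.10 × 8.85×10⁻¹² × 1.64×10⁻³ / 2.42×10⁻³ = 1.26×10⁻¹¹ F.
U = ½CV² = ½ × 1.26×10⁻¹¹ × (2160)² = 2.95×10⁻⁵ J.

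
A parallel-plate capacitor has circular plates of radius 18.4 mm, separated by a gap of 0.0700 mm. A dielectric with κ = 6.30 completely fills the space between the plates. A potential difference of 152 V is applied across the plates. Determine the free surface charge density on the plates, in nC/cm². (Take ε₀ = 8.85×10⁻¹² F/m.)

12.1 nC/cm²

A = π(18.4 mm)² = 1.06×10⁻³ m².
C = κε₀A/d = 6.30 × 8.85×10⁻¹² × 1.06×10⁻³ / 7.00×10⁻⁵ = 8.47×10⁻¹⁰ F.
σ = Q/A = CV/A = 8.47×10⁻¹⁰ × 152 / 1.06×10⁻³ = 1.21×10⁻⁴ C/m².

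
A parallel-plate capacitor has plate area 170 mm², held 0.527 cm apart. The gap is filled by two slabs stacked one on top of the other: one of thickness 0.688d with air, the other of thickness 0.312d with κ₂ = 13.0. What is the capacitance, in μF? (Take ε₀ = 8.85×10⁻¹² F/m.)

A = 170 mm² = 1.70×10⁻⁴ m².
Stacked slabs ⇒ two capacitors in series, each with the full plate area.
C₁ = κ₁ε₀A/d₁ = 1.00 × 8.85×10⁻¹² × 1.70×10⁻⁴ / 3.63×10⁻³ = 4.15×10⁻¹³ F.
C₂ = κ₂ε₀A/d₂ = 13.0 × 8.85×10⁻¹² × 1.70×10⁻⁴ / 1.64×10⁻³ = 1.19×10⁻¹¹ F.
C = (1/C₁ + 1/C₂)⁻¹ = 4.01×10⁻¹³ F.

4.01×10⁻⁷ μF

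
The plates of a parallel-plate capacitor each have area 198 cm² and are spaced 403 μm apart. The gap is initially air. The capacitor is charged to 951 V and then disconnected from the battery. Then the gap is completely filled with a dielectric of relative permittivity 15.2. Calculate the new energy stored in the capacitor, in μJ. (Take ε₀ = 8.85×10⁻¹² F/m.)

U ≈ 12.9 μJ

A = 198 cm² = 1.98×10⁻² m².
Initially C₁ = ε₀A/d = 8.85×10⁻¹² × 1.98×10⁻² / 4.03×10⁻⁴ = 4.35×10⁻¹⁰ F.
U₁ = 1.97×10⁻⁴ J.
Isolated ⇒ Q is held fixed. C₂ = 15.2 C₁ and U = Q²/(2C), so U₂/U₁ = C₁/C₂ = 0.0658.
U₂ = 0.0658 × 1.97×10⁻⁴ = 1.29×10⁻⁵ J.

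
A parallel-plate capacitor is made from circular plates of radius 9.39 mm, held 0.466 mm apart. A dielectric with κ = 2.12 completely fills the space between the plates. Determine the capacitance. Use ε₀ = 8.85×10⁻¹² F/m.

C ≈ 11.2 pF

A = π(9.39 mm)² = 2.77×10⁻⁴ m².
C = κε₀A/d = 2.12 × 8.85×10⁻¹² × 2.77×10⁻⁴ / 4.66×10⁻⁴ = 1.12×10⁻¹¹ F.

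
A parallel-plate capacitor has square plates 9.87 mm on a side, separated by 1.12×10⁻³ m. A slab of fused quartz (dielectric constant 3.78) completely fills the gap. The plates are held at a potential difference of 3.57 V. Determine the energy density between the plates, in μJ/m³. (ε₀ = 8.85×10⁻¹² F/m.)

E = V/d = 3.57 / 1.12×10⁻³ = 3.19×10³ V/m.
u = ½κε₀E² = ½ × 3.78 × 8.85×10⁻¹² × (3.19×10³)² = 1.70×10⁻⁴ J/m³.

170 μJ/m³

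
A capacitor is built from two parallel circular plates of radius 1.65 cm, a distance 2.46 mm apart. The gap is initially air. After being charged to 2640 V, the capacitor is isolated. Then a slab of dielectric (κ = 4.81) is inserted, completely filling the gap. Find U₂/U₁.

Isolated ⇒ Q is held fixed.
C₂ = 4.81 C₁ and U = Q²/(2C), so U₂/U₁ = C₁/C₂ = 0.208.

0.208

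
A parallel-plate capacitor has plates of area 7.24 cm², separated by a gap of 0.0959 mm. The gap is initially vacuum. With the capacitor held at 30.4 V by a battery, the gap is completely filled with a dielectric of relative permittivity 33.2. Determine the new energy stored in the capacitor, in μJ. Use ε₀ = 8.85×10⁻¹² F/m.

A = 7.24 cm² = 7.24×10⁻⁴ m².
Initially C₁ = ε₀A/d = 8.85×10⁻¹² × 7.24×10⁻⁴ / 9.59×10⁻⁵ = 6.68×10⁻¹¹ F.
U₁ = 3.09×10⁻⁸ J.
Battery connected ⇒ V is held fixed. C₂ = 33.2 C₁ and U = ½CV², so U₂/U₁ = C₂/C₁ = 33.2.
U₂ = 33.2 × 3.09×10⁻⁸ = 1.02×10⁻⁶ J.

U ≈ 1.02 μJ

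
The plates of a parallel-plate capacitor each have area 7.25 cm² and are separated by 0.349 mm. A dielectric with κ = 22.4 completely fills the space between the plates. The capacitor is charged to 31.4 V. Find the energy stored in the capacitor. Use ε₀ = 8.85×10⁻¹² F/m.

U ≈ 203 nJ

A = 7.25 cm² = 7.25×10⁻⁴ m².
C = κε₀A/d = 22.4 × 8.85×10⁻¹² × 7.25×10⁻⁴ / 3.49×10⁻⁴ = 4.12×10⁻¹⁰ F.
U = ½CV² = ½ × 4.12×10⁻¹⁰ × (31.4)² = 2.03×10⁻⁷ J.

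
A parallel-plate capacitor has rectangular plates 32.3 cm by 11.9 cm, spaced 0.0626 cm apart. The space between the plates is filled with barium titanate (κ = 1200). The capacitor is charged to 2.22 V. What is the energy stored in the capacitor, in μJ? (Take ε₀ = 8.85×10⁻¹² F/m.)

1.61 μJ

A = 32.3 × 11.9 cm² = 3.84×10⁻² m².
C = κε₀A/d = 1200 × 8.85×10⁻¹² × 3.84×10⁻² / 6.26×10⁻⁴ = 6.52×10⁻⁷ F.
U = ½CV² = ½ × 6.52×10⁻⁷ × (2.22)² = 1.61×10⁻⁶ J.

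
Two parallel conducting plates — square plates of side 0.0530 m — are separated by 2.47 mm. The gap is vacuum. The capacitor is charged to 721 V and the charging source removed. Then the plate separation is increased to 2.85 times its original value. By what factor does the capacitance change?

C₂/C₁ ≈ 0.351

C = ε₀A/d scales as 1/d, so C₂/C₁ = d₁/d₂ = 1/2.85 = 0.351.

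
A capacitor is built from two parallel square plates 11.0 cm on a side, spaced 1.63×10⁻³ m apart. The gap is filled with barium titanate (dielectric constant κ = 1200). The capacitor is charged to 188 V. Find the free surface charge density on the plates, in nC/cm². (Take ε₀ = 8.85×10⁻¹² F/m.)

A = (11.0 cm)² = 1.21×10⁻² m².
C = κε₀A/d = 1200 × 8.85×10⁻¹² × 1.21×10⁻² / 1.63×10⁻³ = 7.88×10⁻⁸ F.
σ = Q/A = CV/A = 7.88×10⁻⁸ × 188 / 1.21×10⁻² = 1.22×10⁻³ C/m².

σ ≈ 122 nC/cm²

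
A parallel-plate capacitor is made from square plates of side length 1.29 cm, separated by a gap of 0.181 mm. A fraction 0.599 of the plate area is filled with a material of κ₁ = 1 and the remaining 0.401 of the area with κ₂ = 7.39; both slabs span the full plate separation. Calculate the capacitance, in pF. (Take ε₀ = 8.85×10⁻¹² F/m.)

29.0 pF

A = (1.29 cm)² = 1.66×10⁻⁴ m².
Side-by-side slabs ⇒ two capacitors in parallel, each spanning the full gap.
C₁ = κ₁ε₀A₁/d = 1.00 × 8.85×10⁻¹² × 9.97×10⁻⁵ / 1.81×10⁻⁴ = 4.87×10⁻¹² F.
C₂ = κ₂ε₀A₂/d = 7.39 × 8.85×10⁻¹² × 6.67×10⁻⁵ / 1.81×10⁻⁴ = 2.41×10⁻¹¹ F.
C = C₁ + C₂ = 2.90×10⁻¹¹ F.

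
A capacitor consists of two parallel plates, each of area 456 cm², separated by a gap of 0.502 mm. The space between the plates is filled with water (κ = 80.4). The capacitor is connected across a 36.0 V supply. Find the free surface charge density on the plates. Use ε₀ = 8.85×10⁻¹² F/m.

σ ≈ 51.0 μC/m²

A = 456 cm² = 4.56×10⁻² m².
C = κε₀A/d = 80.4 × 8.85×10⁻¹² × 4.56×10⁻² / 5.02×10⁻⁴ = 6.46×10⁻⁸ F.
σ = Q/A = CV/A = 6.46×10⁻⁸ × 36.0 / 4.56×10⁻² = 5.10×10⁻⁵ C/m².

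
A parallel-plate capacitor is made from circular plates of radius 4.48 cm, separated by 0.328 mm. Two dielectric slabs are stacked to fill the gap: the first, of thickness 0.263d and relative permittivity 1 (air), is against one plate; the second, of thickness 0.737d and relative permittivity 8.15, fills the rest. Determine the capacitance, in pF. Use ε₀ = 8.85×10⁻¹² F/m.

481 pF

A = π(4.48 cm)² = 6.31×10⁻³ m².
Stacked slabs ⇒ two capacitors in series, each with the full plate area.
C₁ = κ₁ε₀A/d₁ = 1.00 × 8.85×10⁻¹² × 6.31×10⁻³ / 8.63×10⁻⁵ = 6.47×10⁻¹⁰ F.
C₂ = κ₂ε₀A/d₂ = 8.15 × 8.85×10⁻¹² × 6.31×10⁻³ / 2.42×10⁻⁴ = 1.88×10⁻⁹ F.
C = (1/C₁ + 1/C₂)⁻¹ = 4.81×10⁻¹⁰ F.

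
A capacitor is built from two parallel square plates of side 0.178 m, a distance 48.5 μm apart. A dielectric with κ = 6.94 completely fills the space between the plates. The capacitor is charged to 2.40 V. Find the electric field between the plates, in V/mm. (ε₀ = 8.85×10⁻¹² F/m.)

E = V/d = 2.40 / 4.85×10⁻⁵ = 4.95×10⁴ V/m.

E ≈ 49.5 V/mm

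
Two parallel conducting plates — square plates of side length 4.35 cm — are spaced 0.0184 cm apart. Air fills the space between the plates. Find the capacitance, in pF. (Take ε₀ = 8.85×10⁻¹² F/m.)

A = (4.35 cm)² = 1.89×10⁻³ m².
C = ε₀A/d = 8.85×10⁻¹² × 1.89×10⁻³ / 1.84×10⁻⁴ = 9.10×10⁻¹¹ F.

C ≈ 91.0 pF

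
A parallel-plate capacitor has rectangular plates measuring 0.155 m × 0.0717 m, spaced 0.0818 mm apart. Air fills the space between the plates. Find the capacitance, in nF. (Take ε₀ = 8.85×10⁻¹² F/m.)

C ≈ 1.20 nF

A = 0.155 × 0.0717 m² = 1.11×10⁻² m².
C = ε₀A/d = 8.85×10⁻¹² × 1.11×10⁻² / 8.18×10⁻⁵ = 1.20×10⁻⁹ F.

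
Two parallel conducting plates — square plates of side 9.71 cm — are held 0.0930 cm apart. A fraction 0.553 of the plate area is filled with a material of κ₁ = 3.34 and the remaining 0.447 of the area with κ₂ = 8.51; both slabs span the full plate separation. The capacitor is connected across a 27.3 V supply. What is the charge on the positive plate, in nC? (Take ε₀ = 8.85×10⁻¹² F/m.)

A = (9.71 cm)² = 9.43×10⁻³ m².
Side-by-side slabs ⇒ two capacitors in parallel, each spanning the full gap.
C₁ = κ₁ε₀A₁/d = 3.34 × 8.85×10⁻¹² × 5.21×10⁻³ / 9.30×10⁻⁴ = 1.66×10⁻¹⁰ F.
C₂ = κ₂ε₀A₂/d = 8.51 × 8.85×10⁻¹² × 4.21×10⁻³ / 9.30×10⁻⁴ = 3.41×10⁻¹⁰ F.
C = C₁ + C₂ = 5.07×10⁻¹⁰ F.
Q = CV = 5.07×10⁻¹⁰ × 27.3 = 1.38×10⁻⁸ C.

13.8 nC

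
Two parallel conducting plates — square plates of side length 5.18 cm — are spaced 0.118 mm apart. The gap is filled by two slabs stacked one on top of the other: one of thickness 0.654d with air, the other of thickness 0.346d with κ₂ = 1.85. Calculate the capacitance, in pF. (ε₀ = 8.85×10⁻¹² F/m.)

A = (5.18 cm)² = 2.68×10⁻³ m².
Stacked slabs ⇒ two capacitors in series, each with the full plate area.
C₁ = κ₁ε₀A/d₁ = 1.00 × 8.85×10⁻¹² × 2.68×10⁻³ / 7.72×10⁻⁵ = 3.08×10⁻¹⁰ F.
C₂ = κ₂ε₀A/d₂ = 1.85 × 8.85×10⁻¹² × 2.68×10⁻³ / 4.08×10⁻⁵ = 1.08×10⁻⁹ F.
C = (1/C₁ + 1/C₂)⁻¹ = 2.39×10⁻¹⁰ F.

C ≈ 239 pF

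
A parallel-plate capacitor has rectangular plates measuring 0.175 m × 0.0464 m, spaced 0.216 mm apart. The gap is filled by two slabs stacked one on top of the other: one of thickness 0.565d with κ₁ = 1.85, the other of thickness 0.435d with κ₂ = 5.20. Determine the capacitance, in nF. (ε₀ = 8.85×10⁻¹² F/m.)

C ≈ 0.855 nF

A = 0.175 × 0.0464 m² = 8.12×10⁻³ m².
Stacked slabs ⇒ two capacitors in series, each with the full plate area.
C₁ = κ₁ε₀A/d₁ = 1.85 × 8.85×10⁻¹² × 8.12×10⁻³ / 1.22×10⁻⁴ = 1.09×10⁻⁹ F.
C₂ = κ₂ε₀A/d₂ = 5.20 × 8.85×10⁻¹² × 8.12×10⁻³ / 9.40×10⁻⁵ = 3.98×10⁻⁹ F.
C = (1/C₁ + 1/C₂)⁻¹ = 8.55×10⁻¹⁰ F.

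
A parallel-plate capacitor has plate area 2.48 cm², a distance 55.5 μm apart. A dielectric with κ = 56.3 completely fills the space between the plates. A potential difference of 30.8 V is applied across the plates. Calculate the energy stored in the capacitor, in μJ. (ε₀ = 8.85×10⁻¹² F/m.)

1.06 μJ

A = 2.48 cm² = 2.48×10⁻⁴ m².
C = κε₀A/d = 56.3 × 8.85×10⁻¹² × 2.48×10⁻⁴ / 5.55×10⁻⁵ = 2.23×10⁻⁹ F.
U = ½CV² = ½ × 2.23×10⁻⁹ × (30.8)² = 1.06×10⁻⁶ J.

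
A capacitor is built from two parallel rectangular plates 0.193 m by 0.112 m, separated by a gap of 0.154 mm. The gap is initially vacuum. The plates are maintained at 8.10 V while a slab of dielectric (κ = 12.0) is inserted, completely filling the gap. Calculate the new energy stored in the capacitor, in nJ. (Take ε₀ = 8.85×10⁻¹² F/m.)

U ≈ 489 nJ

A = 0.193 × 0.112 m² = 2.16×10⁻² m².
Initially C₁ = ε₀A/d = 8.85×10⁻¹² × 2.16×10⁻² / 1.54×10⁻⁴ = 1.24×10⁻⁹ F.
U₁ = 4.08×10⁻⁸ J.
Battery connected ⇒ V is held fixed. C₂ = 12.0 C₁ and U = ½CV², so U₂/U₁ = C₂/C₁ = 12.0.
U₂ = 12.0 × 4.08×10⁻⁸ = 4.89×10⁻⁷ J.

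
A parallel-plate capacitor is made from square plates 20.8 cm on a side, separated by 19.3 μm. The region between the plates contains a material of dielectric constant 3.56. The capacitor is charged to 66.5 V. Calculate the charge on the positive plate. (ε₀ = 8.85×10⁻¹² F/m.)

A = (20.8 cm)² = 4.33×10⁻² m².
C = κε₀A/d = 3.56 × 8.85×10⁻¹² × 4.33×10⁻² / 1.93×10⁻⁵ = 7.06×10⁻⁸ F.
Q = CV = 7.06×10⁻⁸ × 66.5 = 4.70×10⁻⁶ C.

Q ≈ 4.70 μC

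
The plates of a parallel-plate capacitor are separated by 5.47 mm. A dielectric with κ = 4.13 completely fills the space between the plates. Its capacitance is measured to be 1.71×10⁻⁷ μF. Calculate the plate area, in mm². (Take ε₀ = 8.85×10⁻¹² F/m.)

A ≈ 25.6 mm²

A = Cd/(κε₀) = 1.71×10⁻¹³ × 5.47×10⁻³ / (4.13 × 8.85×10⁻¹²) = 2.56×10⁻⁵ m².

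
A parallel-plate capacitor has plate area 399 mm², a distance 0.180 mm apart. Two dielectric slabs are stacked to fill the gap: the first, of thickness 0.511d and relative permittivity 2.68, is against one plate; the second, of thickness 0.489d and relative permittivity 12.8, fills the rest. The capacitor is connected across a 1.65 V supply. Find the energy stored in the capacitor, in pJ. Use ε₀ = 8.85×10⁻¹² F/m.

A = 399 mm² = 3.99×10⁻⁴ m².
Stacked slabs ⇒ two capacitors in series, each with the full plate area.
C₁ = κ₁ε₀A/d₁ = 2.68 × 8.85×10⁻¹² × 3.99×10⁻⁴ / 9.20×10⁻⁵ = 1.03×10⁻¹⁰ F.
C₂ = κ₂ε₀A/d₂ = 12.8 × 8.85×10⁻¹² × 3.99×10⁻⁴ / 8.80×10⁻⁵ = 5.14×10⁻¹⁰ F.
C = (1/C₁ + 1/C₂)⁻¹ = 8.57×10⁻¹¹ F.
U = ½CV² = ½ × 8.57×10⁻¹¹ × (1.65)² = 1.17×10⁻¹⁰ J.

117 pJ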